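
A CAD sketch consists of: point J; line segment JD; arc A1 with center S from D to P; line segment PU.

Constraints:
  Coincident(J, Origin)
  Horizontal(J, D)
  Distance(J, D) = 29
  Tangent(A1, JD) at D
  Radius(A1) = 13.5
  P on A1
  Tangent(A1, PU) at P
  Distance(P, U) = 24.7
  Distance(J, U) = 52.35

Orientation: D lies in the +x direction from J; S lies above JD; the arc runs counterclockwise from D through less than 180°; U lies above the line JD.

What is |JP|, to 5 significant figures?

45.481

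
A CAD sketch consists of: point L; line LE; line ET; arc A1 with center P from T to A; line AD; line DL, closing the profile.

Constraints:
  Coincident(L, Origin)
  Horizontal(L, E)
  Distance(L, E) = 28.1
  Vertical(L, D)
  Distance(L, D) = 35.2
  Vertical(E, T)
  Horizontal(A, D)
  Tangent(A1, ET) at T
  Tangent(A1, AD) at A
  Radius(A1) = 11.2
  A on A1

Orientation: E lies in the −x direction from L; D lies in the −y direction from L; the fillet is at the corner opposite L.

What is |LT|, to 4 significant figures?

36.95

L is at the origin; LE is horizontal with |LE| = 28.1 and E on the −x side, so E = (-28.10, 0.000). L and D share the same x with |LD| = 35.2 and D on the −y side, so D = (0.000, -35.20). The virtual corner opposite L is at (-28.10, -35.20). Tangency of A1 to ET means the radius PT is perpendicular to ET and tangency of A1 to AD means the radius PA is perpendicular to AD, with radius 11.2, so the center P sits 11.2 in from both sides at P = (-16.90, -24.00). That places the tangent points at T = (-28.10, -24.00) on ET and A = (-16.90, -35.20) on AD. Then |LT| = |T − L| = 36.95.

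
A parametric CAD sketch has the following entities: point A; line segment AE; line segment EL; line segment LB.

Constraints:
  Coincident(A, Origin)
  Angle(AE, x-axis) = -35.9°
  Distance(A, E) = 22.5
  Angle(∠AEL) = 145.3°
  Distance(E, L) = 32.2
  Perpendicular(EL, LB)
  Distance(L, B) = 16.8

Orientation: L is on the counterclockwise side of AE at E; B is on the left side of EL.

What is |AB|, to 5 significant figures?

50.855

∠AEL = 145.3°, so EL runs at -35.9° + (180° − 145.3°) = -1.2000° from the x-axis; with |EL| = 32.2, L = E + 32.2·(cos -1.2000°, sin -1.2000°) = (50.419, -13.868). EL ⟂ LB; with |LB| = 16.8 on the left of EL, B = L + 16.8·(0.020942, 0.99978) = (50.771, 2.9286). Then |AB| = |B − A| = 50.855.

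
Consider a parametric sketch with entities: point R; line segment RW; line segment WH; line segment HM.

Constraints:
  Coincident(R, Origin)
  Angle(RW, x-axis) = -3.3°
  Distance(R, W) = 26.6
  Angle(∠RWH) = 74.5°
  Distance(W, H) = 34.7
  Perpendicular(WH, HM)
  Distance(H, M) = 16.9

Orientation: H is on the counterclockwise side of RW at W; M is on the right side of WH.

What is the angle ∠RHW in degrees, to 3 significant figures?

42.9°

R is at the origin; RW runs at -3.3° with length 26.6, so W = 26.6·(cos -3.3°, sin -3.3°) = (26.6, -1.53). ∠RWH = 74.5°, so WH runs at -3.3° + (180° − 74.5°) = 102° from the x-axis; with |WH| = 34.7, H = W + 34.7·(cos 102°, sin 102°) = (19.2, 32.4). Then cos ∠RHW = HR·HW / (|HR||HW|), giving 42.9°.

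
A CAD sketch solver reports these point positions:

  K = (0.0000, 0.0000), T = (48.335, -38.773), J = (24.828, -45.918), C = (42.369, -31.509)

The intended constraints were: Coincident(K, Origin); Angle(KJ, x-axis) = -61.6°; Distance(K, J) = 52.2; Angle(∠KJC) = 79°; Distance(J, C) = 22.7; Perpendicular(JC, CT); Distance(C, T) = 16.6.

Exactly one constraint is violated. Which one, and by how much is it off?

Distance(C, T) = 16.6 — off by 7.20.

K = (0.00, 0.00) ✓; KJ at -61.60° ✓; |KJ| = 52.20 ✓; ∠KJC = 79.00° ✓; |JC| = 22.70 ✓; ∠(JC, CT) = 90.00° ✓; |CT| = 9.400 ✗.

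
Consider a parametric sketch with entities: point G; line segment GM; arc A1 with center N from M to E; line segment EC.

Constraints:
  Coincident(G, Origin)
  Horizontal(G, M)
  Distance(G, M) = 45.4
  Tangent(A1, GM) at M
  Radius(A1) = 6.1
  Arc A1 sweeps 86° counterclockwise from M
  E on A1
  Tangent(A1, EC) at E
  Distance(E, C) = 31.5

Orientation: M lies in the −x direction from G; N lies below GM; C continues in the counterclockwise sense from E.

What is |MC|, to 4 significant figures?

38.01

G is at the origin; GM is horizontal with |GM| = 45.4 and M on the −x side, so M = (-45.40, 0.000). The tangent condition forces NM to be normal to GM, so N = M + (0, -6.1) = (-45.40, -6.100). On A1, M sits at bearing 90° from N; an 86° counterclockwise sweep puts E at bearing 176°, so E = N + 6.1·(cos 176°, sin 176°) = (-51.49, -5.674). Since A1 is tangent to EC there, NE ⟂ EC, so EC runs along (−sin 176°, cos 176°); with |EC| = 31.5, C = (-53.68, -37.10). Then |MC| = |C − M| = 38.01.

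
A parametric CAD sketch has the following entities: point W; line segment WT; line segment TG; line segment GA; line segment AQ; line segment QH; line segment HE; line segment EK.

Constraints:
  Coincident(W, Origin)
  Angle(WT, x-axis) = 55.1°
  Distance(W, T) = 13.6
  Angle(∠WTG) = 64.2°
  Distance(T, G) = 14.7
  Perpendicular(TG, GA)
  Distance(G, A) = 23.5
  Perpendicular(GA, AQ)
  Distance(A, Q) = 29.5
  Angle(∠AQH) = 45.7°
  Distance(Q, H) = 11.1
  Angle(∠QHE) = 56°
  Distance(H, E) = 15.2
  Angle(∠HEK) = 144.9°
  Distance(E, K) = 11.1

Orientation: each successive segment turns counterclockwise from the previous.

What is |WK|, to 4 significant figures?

31.78

∠QHE = 56.0° gives HE at -110.8° from the x-axis; with |HE| = 15.2, E = (6.882, -19.53). ∠HEK = 144.9° gives EK at -75.70° from the x-axis; with |EK| = 11.1, K = (9.624, -30.29). Then |WK| = |K − W| = 31.78.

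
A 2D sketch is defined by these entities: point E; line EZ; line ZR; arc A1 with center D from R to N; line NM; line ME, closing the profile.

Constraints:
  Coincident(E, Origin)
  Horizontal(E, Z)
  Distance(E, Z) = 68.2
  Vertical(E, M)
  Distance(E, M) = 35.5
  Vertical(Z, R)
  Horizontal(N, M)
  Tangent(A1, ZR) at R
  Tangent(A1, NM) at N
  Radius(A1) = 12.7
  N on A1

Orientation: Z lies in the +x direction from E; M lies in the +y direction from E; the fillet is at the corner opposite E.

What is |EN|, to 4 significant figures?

65.88

E is at the origin; E and Z share the same y with |EZ| = 68.2 and Z on the +x side, so Z = (68.20, 0.000). E and M share the same x with |EM| = 35.5 and M on the +y side, so M = (0.000, 35.50). The virtual corner opposite E is at (68.20, 35.50). Since A1 is tangent to ZR there, DR ⟂ ZR and A1 meets NM tangentially, so DN is at right angles to NM, with radius 12.7, so the center D sits 12.7 in from both sides at D = (55.50, 22.80). That places the tangent points at R = (68.20, 22.80) on ZR and N = (55.50, 35.50) on NM. Then |EN| = |N − E| = 65.88.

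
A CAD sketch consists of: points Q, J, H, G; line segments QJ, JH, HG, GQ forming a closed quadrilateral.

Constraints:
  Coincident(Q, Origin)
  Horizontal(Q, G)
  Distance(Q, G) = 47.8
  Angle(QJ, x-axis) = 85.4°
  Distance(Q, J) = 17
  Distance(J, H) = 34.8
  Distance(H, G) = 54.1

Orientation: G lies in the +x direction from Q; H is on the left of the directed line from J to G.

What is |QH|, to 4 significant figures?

50.48

Q is at the origin; QG is horizontal with |QG| = 47.8 and G in +x, so G = (47.8, 0). QJ runs at 85.4° with |QJ| = 17.0, so J = (1.363, 16.95). H is determined by |JH| = 34.8 and |HG| = 54.1 together: it lies at the intersection of circle(J, 34.8) and circle(G, 54.1). With |JG| = 49.43, the foot of the radical line on JG is 7.361 from J and the perpendicular offset is √(34.8² − 7.361²) = 34.01. Taking the left-of-JG solution: H = (19.94, 46.37).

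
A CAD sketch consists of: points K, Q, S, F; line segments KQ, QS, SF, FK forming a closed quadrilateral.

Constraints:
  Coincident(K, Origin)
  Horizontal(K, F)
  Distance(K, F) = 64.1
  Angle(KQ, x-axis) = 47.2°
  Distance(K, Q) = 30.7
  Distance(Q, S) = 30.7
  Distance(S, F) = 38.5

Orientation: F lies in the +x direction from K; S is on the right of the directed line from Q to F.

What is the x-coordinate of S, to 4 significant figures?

26.37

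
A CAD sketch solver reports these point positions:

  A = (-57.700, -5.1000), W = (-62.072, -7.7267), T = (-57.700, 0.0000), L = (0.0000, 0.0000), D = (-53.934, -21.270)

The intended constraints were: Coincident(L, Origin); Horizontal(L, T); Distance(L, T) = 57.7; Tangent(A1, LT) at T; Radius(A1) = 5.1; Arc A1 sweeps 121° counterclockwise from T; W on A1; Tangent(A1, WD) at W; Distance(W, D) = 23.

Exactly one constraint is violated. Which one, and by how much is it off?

Distance(W, D) = 23 — off by 7.20.

L = (0.00, 0.00) ✓; L.y = 0.00, T.y = 0.00 ✓; |LT| = 57.70 ✓; ∠(AT, TL) = 90.00° ✓; |AT| = 5.100 ✓; bearing(A→W) − bearing(A→T) = 121.0° ✓; |AW| = 5.100 ✓; ∠(AW, WD) = 90.00° ✓; |WD| = 15.80 ✗.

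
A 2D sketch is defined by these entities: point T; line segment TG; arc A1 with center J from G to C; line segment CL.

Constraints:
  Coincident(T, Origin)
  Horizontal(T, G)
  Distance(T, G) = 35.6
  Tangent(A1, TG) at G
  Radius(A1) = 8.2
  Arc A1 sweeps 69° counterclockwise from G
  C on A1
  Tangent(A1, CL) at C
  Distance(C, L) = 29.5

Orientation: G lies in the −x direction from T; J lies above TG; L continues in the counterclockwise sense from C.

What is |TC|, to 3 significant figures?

28.4

T is at the origin; T and G share the same y with |TG| = 35.6 and G on the −x side, so G = (-35.6, 0.00). Tangency of A1 to TG means the radius JG is perpendicular to TG, so J = G + (0, 8.2) = (-35.6, 8.20). On A1, G sits at bearing -90° from J; a 69° counterclockwise sweep puts C at bearing -21°, so C = J + 8.2·(cos -21°, sin -21°) = (-27.9, 5.26). Then |TC| = |C − T| = 28.4.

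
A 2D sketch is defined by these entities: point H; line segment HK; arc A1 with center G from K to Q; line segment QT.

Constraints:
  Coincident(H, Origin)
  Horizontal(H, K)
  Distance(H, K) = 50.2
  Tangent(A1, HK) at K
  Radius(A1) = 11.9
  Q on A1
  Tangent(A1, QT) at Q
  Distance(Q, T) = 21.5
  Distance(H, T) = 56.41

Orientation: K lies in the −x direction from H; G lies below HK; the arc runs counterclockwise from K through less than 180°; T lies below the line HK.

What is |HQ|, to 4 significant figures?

62.11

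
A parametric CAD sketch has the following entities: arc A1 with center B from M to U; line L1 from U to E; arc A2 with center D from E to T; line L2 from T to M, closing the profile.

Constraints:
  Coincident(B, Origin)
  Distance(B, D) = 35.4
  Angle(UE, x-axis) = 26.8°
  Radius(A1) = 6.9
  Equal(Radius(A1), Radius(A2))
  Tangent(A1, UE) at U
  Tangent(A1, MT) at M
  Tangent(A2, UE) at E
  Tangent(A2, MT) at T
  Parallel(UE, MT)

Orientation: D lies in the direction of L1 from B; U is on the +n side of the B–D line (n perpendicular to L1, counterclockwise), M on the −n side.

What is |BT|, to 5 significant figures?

36.066

The slot axis is L1's direction at 26.8°, so u = (cos 26.8°, sin 26.8°) = (0.89259, 0.45088) and n = (−sin 26.8°, cos 26.8°) = (-0.45088, 0.89259). B is at the origin and D lies 35.4 along u from B, so D = 35.4·u = (31.598, 15.961). Tangency of A1 to both parallel lines with radius 6.9 puts U and M at B ± 6.9·n: U = (-3.1111, 6.1588), M = (3.1111, -6.1588). Equal radii place E and T the same way about D: E = D + 6.9·n = (28.486, 22.120), T = D − 6.9·n = (34.709, 9.8022). Then |BT| = |T − B| = 36.066.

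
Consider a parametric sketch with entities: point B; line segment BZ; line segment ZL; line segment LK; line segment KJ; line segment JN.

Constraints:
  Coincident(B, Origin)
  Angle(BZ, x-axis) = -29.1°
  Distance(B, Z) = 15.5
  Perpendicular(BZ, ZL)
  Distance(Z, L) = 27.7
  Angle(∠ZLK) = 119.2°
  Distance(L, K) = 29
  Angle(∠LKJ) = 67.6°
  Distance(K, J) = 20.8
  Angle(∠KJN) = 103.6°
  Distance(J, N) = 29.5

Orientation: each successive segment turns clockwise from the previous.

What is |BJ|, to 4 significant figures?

24.49

B is at the origin; BZ runs at -29.1° with length 15.5, so Z = (13.54, -7.538). BZ ⟂ ZL, so ZL runs at -119.1°; with |ZL| = 27.7, L = (0.07198, -31.74). ∠ZLK = 119.2° gives LK at -179.9° from the x-axis; with |LK| = 29.0, K = (-28.93, -31.79). ∠LKJ = 67.6° gives KJ at 67.70° from the x-axis; with |KJ| = 20.8, J = (-21.04, -12.55). Then |BJ| = |J − B| = 24.49.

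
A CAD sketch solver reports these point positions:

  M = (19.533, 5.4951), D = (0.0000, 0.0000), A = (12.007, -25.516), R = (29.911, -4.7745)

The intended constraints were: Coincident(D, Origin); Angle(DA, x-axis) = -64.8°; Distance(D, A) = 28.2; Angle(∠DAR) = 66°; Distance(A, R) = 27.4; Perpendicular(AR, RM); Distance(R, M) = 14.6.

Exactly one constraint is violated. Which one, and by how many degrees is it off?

Perpendicular(AR, RM) — off by 3.90°.

D = (0.00, 0.00) ✓; DA at -64.80° ✓; |DA| = 28.20 ✓; ∠DAR = 66.00° ✓; |AR| = 27.40 ✓; ∠(AR, RM) = 86.10° ✗; |RM| = 14.60 ✓.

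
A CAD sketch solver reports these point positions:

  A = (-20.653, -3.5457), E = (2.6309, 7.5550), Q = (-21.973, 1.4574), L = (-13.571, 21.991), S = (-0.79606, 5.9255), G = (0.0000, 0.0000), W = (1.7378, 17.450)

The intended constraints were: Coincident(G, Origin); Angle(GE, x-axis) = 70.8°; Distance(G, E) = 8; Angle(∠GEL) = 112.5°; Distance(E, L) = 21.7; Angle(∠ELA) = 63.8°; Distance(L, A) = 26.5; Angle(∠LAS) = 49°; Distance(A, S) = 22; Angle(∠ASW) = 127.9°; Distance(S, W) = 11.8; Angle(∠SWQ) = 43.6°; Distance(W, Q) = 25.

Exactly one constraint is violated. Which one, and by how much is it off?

Distance(W, Q) = 25 — off by 3.60.

G = (0.00, 0.00) ✓; GE at 70.80° ✓; |GE| = 8.000 ✓; ∠GEL = 112.5° ✓; |EL| = 21.70 ✓; ∠ELA = 63.80° ✓; |LA| = 26.50 ✓; ∠LAS = 49.00° ✓; |AS| = 22.00 ✓; ∠ASW = 127.9° ✓; |SW| = 11.80 ✓; ∠SWQ = 43.60° ✓; |WQ| = 28.60 ✗.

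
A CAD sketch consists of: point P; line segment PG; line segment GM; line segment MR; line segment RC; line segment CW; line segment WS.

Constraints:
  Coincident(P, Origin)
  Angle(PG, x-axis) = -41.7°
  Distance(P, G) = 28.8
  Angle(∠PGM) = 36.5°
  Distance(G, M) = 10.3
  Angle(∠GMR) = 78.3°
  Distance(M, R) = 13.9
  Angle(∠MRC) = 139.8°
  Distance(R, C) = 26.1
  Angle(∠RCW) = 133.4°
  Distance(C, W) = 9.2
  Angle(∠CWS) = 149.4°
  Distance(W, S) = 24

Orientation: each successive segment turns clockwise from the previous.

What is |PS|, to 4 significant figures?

64.05

∠RCW = 133.4° gives CW at -13.70° from the x-axis; with |CW| = 9.2, W = (46.14, 7.073). ∠CWS = 149.4° gives WS at -44.30° from the x-axis; with |WS| = 24.0, S = (63.32, -9.689). Then |PS| = |S − P| = 64.05.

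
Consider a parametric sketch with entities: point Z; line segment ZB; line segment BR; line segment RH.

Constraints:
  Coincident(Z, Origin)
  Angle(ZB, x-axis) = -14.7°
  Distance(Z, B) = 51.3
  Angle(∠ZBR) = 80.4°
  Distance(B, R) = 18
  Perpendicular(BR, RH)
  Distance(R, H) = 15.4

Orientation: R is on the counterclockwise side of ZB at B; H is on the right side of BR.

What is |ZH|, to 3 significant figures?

66.7

∠ZBR = 80.4°, so BR runs at -14.7° + (180° − 80.4°) = 84.9° from the x-axis; with |BR| = 18.0, R = B + 18.0·(cos 84.9°, sin 84.9°) = (51.2, 4.91). The perpendicularity gives RH at right angles to BR; with |RH| = 15.4 on the right of BR, H = R + 15.4·(0.996, -0.0889) = (66.6, 3.54). Then |ZH| = |H − Z| = 66.7.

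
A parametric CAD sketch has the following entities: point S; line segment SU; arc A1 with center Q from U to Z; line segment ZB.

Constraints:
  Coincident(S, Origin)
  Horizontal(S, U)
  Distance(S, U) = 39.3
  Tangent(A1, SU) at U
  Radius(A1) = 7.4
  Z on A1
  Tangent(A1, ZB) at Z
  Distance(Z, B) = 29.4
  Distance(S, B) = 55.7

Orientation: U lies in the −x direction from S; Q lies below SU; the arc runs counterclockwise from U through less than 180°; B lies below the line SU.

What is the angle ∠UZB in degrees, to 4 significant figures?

129.6°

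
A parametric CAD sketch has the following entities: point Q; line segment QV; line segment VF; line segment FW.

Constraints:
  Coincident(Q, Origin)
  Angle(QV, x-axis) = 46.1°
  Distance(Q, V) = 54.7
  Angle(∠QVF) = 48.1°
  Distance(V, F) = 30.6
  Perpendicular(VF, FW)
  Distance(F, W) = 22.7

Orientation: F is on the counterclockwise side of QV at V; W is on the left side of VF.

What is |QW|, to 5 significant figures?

18.965

∠QVF = 48.1°, so VF runs at 46.1° + (180° − 48.1°) = 178.00° from the x-axis; with |VF| = 30.6, F = V + 30.6·(cos 178.00°, sin 178.00°) = (7.3477, 40.482). The perpendicularity gives FW at right angles to VF; with |FW| = 22.7 on the left of VF, W = F + 22.7·(-0.034899, -0.99939) = (6.5555, 17.796). Then |QW| = |W − Q| = 18.965.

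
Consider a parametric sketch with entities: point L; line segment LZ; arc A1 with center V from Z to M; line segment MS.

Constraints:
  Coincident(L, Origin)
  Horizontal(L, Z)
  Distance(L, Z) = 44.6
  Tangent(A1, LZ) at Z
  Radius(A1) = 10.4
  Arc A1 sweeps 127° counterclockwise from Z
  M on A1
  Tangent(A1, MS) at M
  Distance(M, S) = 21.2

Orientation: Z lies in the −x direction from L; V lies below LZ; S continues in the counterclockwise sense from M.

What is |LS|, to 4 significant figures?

52.35

L is at the origin; L and Z share the same y with |LZ| = 44.6 and Z on the −x side, so Z = (-44.60, 0.000). Since A1 is tangent to LZ there, VZ ⟂ LZ, so V = Z + (0, -10.4) = (-44.60, -10.40). On A1, Z sits at bearing 90° from V; a 127° counterclockwise sweep puts M at bearing 217°, so M = V + 10.4·(cos 217°, sin 217°) = (-52.91, -16.66). The tangent condition forces VM to be normal to MS, so MS runs along (−sin 217°, cos 217°); with |MS| = 21.2, S = (-40.15, -33.59). Then |LS| = |S − L| = 52.35.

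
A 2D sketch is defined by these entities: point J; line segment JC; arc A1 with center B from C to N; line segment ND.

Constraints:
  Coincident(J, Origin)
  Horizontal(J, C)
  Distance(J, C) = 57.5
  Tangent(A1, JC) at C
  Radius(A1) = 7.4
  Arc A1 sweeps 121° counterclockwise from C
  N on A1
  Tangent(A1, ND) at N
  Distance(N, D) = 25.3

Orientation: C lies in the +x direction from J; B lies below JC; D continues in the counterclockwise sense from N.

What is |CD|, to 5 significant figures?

33.570

J is at the origin; J and C share the same y with |JC| = 57.5 and C on the +x side, so C = (57.500, 0.0000). Since A1 is tangent to JC there, BC ⟂ JC, so B = C + (0, -7.4) = (57.500, -7.4000). On A1, C sits at bearing 90° from B; a 121° counterclockwise sweep puts N at bearing 211°, so N = B + 7.4·(cos 211°, sin 211°) = (51.157, -11.211). A1 meets ND tangentially, so BN is at right angles to ND, so ND runs along (−sin 211°, cos 211°); with |ND| = 25.3, D = (64.187, -32.898). Then |CD| = |D − C| = 33.570.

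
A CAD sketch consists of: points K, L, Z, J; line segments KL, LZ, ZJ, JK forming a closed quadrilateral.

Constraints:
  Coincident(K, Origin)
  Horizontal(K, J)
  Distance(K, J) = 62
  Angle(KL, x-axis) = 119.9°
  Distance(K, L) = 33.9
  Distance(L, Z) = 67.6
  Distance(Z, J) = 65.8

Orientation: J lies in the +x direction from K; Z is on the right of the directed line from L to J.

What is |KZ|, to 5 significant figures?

34.769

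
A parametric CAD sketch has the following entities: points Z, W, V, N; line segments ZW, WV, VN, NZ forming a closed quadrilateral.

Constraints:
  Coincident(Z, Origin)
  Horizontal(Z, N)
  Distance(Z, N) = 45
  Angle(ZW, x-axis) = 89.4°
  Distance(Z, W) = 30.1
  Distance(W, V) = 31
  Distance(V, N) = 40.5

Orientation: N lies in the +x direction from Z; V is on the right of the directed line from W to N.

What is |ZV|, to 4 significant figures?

4.547

Z is at the origin; ZN is horizontal with |ZN| = 45.0 and N in +x, so N = (45.0, 0). ZW runs at 89.4° with |ZW| = 30.1, so W = (0.3152, 30.10). V is determined by |WV| = 31.0 and |VN| = 40.5 together: it lies at the intersection of circle(W, 31.0) and circle(N, 40.5). With |WN| = 53.88, the foot of the radical line on WN is 20.63 from W and the perpendicular offset is √(31.0² − 20.63²) = 23.13. Taking the right-of-WN solution: V = (4.505, -0.6173).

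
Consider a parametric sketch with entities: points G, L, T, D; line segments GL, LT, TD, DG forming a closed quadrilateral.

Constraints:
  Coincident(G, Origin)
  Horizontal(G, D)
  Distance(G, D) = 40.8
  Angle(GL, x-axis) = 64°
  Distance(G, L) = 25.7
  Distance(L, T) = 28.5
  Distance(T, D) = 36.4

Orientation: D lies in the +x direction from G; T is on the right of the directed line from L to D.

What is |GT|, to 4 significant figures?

6.597

Checks: |LT| = 28.50 ✓; |TD| = 36.40 ✓.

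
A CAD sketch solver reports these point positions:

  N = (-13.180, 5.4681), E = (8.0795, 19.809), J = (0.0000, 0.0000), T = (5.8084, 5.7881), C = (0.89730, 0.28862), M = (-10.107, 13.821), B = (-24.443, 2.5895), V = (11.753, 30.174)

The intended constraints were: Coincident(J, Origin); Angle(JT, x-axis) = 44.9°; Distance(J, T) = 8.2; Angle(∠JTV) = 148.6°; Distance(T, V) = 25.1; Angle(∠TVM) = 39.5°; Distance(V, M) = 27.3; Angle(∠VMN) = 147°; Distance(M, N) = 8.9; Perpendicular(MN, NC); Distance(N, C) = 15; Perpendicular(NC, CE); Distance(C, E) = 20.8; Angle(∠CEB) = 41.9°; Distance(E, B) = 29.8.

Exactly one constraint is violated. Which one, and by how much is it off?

Distance(E, B) = 29.8 — off by 7.00.

J = (0.00, 0.00) ✓; JT at 44.90° ✓; |JT| = 8.200 ✓; ∠JTV = 148.6° ✓; |TV| = 25.10 ✓; ∠TVM = 39.50° ✓; |VM| = 27.30 ✓; ∠VMN = 147.0° ✓; |MN| = 8.900 ✓; ∠(MN, NC) = 90.00° ✓; |NC| = 15.00 ✓; ∠(NC, CE) = 90.00° ✓; |CE| = 20.80 ✓; ∠CEB = 41.90° ✓; |EB| = 36.80 ✗.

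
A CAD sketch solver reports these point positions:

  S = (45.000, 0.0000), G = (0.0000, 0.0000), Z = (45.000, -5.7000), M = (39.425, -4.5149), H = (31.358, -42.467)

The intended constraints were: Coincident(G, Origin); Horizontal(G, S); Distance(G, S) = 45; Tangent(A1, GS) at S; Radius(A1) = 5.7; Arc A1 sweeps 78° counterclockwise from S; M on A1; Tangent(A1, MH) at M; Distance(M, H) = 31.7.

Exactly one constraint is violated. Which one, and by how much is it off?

Distance(M, H) = 31.7 — off by 7.10.

G = (0.00, 0.00) ✓; G.y = 0.00, S.y = 0.00 ✓; |GS| = 45.00 ✓; ∠(ZS, SG) = 90.00° ✓; |ZS| = 5.700 ✓; bearing(Z→M) − bearing(Z→S) = 78.00° ✓; |ZM| = 5.700 ✓; ∠(ZM, MH) = 90.00° ✓; |MH| = 38.80 ✗.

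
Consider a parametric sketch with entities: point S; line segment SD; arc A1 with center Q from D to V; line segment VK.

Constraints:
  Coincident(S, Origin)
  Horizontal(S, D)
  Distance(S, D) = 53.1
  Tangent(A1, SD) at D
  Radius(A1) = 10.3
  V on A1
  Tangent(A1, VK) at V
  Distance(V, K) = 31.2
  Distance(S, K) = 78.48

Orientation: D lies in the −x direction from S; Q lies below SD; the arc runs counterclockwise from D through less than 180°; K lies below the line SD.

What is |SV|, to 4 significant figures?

63.92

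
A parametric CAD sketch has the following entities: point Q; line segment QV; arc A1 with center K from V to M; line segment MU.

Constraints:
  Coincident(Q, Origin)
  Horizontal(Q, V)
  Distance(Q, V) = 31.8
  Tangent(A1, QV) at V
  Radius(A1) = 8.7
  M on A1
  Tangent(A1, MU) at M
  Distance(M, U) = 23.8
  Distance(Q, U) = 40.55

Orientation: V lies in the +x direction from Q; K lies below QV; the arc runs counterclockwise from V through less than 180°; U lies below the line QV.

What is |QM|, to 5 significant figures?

24.790

Q is at the origin; Q and V share the same y with |QV| = 31.8 and V on the +x side, so V = (31.800, 0.0000). Tangency of A1 to QV means the radius KV is perpendicular to QV, so K = V + (0, -8.7) = (31.800, -8.7000). Since KM ⟂ MU (tangency), |KU| = √(8.7² + 23.8²) = 25.340 regardless of where M sits on A1. So U lies on both circle(Q, 40.55) and circle(K, 25.340); the below-QV intersection is U = (23.882, -32.771). M is the foot of the tangent from U: M = (23.105, -8.9841).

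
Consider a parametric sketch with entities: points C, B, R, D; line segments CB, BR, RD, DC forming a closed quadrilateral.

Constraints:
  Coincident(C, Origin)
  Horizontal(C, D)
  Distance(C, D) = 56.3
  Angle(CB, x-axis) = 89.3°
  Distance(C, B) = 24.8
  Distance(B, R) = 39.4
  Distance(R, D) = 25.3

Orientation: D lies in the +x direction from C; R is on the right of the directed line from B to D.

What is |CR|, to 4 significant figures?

31.00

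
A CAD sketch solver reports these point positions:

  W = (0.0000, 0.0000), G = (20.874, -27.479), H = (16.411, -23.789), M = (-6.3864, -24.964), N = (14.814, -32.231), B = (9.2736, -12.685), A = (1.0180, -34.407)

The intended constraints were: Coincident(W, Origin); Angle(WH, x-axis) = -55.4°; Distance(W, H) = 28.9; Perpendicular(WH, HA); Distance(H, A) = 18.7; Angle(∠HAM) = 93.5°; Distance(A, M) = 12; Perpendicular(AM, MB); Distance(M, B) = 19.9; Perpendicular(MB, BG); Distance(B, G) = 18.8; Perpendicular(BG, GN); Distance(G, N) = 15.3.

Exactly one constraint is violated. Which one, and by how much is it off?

Distance(G, N) = 15.3 — off by 7.60.

W = (0.00, 0.00) ✓; WH at -55.40° ✓; |WH| = 28.90 ✓; ∠(WH, HA) = 90.00° ✓; |HA| = 18.70 ✓; ∠HAM = 93.50° ✓; |AM| = 12.00 ✓; ∠(AM, MB) = 90.00° ✓; |MB| = 19.90 ✓; ∠(MB, BG) = 90.00° ✓; |BG| = 18.80 ✓; ∠(BG, GN) = 90.00° ✓; |GN| = 7.701 ✗.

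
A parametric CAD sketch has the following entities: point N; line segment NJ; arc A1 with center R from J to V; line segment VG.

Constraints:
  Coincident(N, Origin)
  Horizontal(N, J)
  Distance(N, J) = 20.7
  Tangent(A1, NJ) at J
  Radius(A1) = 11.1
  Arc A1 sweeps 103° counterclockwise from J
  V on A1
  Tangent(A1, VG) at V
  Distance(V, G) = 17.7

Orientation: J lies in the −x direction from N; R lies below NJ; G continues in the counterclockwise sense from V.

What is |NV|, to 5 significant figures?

34.324

N is at the origin; N and J share the same y with |NJ| = 20.7 and J on the −x side, so J = (-20.700, 0.0000). Tangency of A1 to NJ means the radius RJ is perpendicular to NJ, so R = J + (0, -11.1) = (-20.700, -11.100). On A1, J sits at bearing 90° from R; a 103° counterclockwise sweep puts V at bearing 193°, so V = R + 11.1·(cos 193°, sin 193°) = (-31.516, -13.597). Then |NV| = |V − N| = 34.324.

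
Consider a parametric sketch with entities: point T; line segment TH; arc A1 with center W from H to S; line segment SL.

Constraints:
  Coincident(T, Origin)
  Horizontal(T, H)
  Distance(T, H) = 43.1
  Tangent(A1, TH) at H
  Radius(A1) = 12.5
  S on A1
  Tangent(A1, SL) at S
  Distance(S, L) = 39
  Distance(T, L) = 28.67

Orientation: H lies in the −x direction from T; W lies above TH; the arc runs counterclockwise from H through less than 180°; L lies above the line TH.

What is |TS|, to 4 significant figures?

35.14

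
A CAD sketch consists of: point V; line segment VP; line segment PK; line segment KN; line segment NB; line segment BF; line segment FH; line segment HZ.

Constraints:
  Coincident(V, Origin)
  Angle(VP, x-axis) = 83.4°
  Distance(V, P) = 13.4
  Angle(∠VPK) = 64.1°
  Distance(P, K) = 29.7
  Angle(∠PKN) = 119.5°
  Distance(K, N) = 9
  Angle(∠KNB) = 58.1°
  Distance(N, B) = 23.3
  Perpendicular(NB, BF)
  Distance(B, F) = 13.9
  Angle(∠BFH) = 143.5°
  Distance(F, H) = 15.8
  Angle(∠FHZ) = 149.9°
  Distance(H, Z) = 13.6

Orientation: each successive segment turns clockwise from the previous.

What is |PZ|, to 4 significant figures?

41.78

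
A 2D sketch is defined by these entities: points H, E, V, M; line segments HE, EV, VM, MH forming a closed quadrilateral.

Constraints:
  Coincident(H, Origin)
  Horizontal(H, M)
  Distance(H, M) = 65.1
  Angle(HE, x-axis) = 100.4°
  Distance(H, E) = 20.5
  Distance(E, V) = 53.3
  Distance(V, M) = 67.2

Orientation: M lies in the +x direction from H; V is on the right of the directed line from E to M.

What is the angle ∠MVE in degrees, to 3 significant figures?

72.0°

Checks: |EV| = 53.30 ✓; |VM| = 67.20 ✓.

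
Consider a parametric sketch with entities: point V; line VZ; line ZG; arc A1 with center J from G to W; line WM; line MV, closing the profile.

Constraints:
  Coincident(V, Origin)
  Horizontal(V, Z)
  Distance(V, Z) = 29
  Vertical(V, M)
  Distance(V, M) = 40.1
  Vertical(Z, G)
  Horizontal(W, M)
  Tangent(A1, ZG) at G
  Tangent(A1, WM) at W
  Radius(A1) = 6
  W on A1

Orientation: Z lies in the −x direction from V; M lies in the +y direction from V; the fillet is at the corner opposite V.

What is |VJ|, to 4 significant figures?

41.13

V is at the origin; VZ is horizontal with |VZ| = 29.0 and Z on the −x side, so Z = (-29.00, 0.000). V and M share the same x with |VM| = 40.1 and M on the +y side, so M = (0.000, 40.10). The virtual corner opposite V is at (-29.00, 40.10). Tangency of A1 to ZG means the radius JG is perpendicular to ZG and since A1 is tangent to WM there, JW ⟂ WM, with radius 6.0, so the center J sits 6.0 in from both sides at J = (-23.00, 34.10). Then |VJ| = |J − V| = 41.13.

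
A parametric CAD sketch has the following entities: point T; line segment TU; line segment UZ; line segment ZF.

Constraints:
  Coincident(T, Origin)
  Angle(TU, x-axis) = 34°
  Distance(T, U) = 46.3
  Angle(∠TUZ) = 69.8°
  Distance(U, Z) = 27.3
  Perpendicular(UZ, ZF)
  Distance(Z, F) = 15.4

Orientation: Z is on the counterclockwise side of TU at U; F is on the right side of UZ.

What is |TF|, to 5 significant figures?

59.930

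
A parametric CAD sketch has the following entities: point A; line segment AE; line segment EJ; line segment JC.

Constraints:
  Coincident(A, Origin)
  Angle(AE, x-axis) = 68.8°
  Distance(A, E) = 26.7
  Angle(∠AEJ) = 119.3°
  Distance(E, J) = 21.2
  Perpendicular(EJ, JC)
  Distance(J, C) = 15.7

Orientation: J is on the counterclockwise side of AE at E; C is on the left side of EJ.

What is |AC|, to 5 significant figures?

35.096

A is at the origin; AE runs at 68.8° with length 26.7, so E = 26.7·(cos 68.8°, sin 68.8°) = (9.6554, 24.893). ∠AEJ = 119.3°, so EJ runs at 68.8° + (180° − 119.3°) = 129.50° from the x-axis; with |EJ| = 21.2, J = E + 21.2·(cos 129.50°, sin 129.50°) = (-3.8295, 41.251). EJ ⟂ JC; with |JC| = 15.7 on the left of EJ, C = J + 15.7·(-0.77162, -0.63608) = (-15.944, 31.265). Then |AC| = |C − A| = 35.096.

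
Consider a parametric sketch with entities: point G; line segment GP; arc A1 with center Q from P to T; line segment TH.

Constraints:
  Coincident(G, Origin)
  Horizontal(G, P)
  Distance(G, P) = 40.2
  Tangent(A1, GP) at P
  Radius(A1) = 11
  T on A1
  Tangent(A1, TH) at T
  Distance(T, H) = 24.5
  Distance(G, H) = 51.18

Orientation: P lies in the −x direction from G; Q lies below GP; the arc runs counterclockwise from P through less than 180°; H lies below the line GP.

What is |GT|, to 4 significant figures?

52.15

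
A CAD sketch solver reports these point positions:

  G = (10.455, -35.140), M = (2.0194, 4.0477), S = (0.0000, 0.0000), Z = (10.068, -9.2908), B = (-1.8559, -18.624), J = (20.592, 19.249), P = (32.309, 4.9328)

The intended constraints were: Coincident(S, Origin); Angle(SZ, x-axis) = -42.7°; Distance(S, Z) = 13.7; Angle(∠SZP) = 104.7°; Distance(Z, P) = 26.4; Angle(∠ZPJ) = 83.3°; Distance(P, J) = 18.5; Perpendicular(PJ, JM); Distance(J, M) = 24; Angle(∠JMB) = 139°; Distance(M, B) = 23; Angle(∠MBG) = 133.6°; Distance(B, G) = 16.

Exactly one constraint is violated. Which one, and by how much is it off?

Distance(B, G) = 16 — off by 4.60.

S = (0.00, 0.00) ✓; SZ at -42.70° ✓; |SZ| = 13.70 ✓; ∠SZP = 104.7° ✓; |ZP| = 26.40 ✓; ∠ZPJ = 83.30° ✓; |PJ| = 18.50 ✓; ∠(PJ, JM) = 90.00° ✓; |JM| = 24.00 ✓; ∠JMB = 139.0° ✓; |MB| = 23.00 ✓; ∠MBG = 133.6° ✓; |BG| = 20.60 ✗.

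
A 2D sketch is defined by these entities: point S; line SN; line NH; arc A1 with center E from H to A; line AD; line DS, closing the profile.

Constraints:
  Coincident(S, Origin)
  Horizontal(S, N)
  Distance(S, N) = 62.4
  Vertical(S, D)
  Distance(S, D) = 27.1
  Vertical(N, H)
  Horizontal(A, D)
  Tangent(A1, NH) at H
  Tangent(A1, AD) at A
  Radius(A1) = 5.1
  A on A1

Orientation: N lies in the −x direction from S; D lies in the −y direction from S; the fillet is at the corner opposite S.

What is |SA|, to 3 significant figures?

63.4

The virtual corner opposite S is at (-62.4, -27.1). Tangency of A1 to NH means the radius EH is perpendicular to NH and since A1 is tangent to AD there, EA ⟂ AD, with radius 5.1, so the center E sits 5.1 in from both sides at E = (-57.3, -22.0). That places the tangent points at H = (-62.4, -22.0) on NH and A = (-57.3, -27.1) on AD. Then |SA| = |A − S| = 63.4.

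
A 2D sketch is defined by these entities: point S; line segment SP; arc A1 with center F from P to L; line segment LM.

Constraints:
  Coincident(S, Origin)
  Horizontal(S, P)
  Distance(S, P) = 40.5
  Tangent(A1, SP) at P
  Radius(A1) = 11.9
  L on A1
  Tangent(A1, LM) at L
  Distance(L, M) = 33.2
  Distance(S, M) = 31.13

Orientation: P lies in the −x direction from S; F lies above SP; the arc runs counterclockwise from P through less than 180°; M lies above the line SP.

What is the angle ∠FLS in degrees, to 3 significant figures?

147°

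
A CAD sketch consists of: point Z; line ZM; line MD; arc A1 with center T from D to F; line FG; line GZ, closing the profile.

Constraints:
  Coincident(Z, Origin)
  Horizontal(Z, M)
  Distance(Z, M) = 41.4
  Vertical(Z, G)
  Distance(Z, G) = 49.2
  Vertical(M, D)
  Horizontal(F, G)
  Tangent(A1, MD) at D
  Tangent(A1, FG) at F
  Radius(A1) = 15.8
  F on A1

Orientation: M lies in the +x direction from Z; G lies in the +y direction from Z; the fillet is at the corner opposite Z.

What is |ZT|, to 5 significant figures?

42.082

Z and G share the same x with |ZG| = 49.2 and G on the +y side, so G = (0.0000, 49.200). The virtual corner opposite Z is at (41.400, 49.200). A1 meets MD tangentially, so TD is at right angles to MD and A1 meets FG tangentially, so TF is at right angles to FG, with radius 15.8, so the center T sits 15.8 in from both sides at T = (25.600, 33.400). Then |ZT| = |T − Z| = 42.082.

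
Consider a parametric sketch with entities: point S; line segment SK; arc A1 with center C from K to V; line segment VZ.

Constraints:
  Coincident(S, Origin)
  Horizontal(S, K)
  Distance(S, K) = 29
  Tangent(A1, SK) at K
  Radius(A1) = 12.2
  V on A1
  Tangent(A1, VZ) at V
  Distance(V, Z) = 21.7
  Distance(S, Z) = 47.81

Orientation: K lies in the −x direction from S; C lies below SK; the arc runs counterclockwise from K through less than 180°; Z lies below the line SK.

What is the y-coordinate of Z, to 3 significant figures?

-37.1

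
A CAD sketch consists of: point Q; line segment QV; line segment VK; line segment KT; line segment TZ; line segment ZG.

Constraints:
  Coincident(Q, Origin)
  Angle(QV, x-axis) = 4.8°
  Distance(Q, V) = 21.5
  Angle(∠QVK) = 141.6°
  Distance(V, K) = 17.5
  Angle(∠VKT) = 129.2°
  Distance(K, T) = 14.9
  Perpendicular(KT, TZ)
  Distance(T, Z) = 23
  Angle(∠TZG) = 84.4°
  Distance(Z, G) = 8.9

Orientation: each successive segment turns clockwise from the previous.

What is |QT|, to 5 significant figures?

43.804

∠QVK = 141.6° gives VK at -33.600° from the x-axis; with |VK| = 17.5, K = (36.001, -7.8853). ∠VKT = 129.2° gives KT at -84.400° from the x-axis; with |KT| = 14.9, T = (37.455, -22.714). Then |QT| = |T − Q| = 43.804.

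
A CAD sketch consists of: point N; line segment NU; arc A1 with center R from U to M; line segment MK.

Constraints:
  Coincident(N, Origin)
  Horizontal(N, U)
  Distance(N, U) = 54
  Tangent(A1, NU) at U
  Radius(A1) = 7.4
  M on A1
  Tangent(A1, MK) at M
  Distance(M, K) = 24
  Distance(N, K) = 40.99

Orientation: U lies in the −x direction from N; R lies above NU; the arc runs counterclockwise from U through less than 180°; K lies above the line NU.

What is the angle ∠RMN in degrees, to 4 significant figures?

148.5°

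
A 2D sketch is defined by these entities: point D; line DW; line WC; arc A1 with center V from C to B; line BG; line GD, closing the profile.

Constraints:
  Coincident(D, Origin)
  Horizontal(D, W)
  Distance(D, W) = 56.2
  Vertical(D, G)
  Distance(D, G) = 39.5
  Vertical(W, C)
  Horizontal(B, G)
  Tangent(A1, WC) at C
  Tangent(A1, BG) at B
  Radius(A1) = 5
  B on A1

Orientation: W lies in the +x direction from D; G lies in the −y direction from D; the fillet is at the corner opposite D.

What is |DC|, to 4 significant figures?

65.94

D is at the origin; D and W share the same y with |DW| = 56.2 and W on the +x side, so W = (56.20, 0.000). DG is vertical with |DG| = 39.5 and G on the −y side, so G = (0.000, -39.50). The virtual corner opposite D is at (56.20, -39.50). The tangent condition forces VC to be normal to WC and since A1 is tangent to BG there, VB ⟂ BG, with radius 5.0, so the center V sits 5.0 in from both sides at V = (51.20, -34.50). That places the tangent points at C = (56.20, -34.50) on WC and B = (51.20, -39.50) on BG. Then |DC| = |C − D| = 65.94.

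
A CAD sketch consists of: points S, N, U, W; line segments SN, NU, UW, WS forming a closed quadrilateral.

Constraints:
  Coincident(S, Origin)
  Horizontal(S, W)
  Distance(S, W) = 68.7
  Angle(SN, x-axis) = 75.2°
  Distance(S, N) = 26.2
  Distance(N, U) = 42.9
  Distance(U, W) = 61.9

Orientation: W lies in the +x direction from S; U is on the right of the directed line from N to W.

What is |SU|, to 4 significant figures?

19.82

S is at the origin; S and W share the same y with |SW| = 68.7 and W in +x, so W = (68.7, 0). SN runs at 75.2° with |SN| = 26.2, so N = (6.693, 25.33). U is determined by |NU| = 42.9 and |UW| = 61.9 together: it lies at the intersection of circle(N, 42.9) and circle(W, 61.9). With |NW| = 66.98, the foot of the radical line on NW is 18.63 from N and the perpendicular offset is √(42.9² − 18.63²) = 38.65. Taking the right-of-NW solution: U = (9.322, -17.49).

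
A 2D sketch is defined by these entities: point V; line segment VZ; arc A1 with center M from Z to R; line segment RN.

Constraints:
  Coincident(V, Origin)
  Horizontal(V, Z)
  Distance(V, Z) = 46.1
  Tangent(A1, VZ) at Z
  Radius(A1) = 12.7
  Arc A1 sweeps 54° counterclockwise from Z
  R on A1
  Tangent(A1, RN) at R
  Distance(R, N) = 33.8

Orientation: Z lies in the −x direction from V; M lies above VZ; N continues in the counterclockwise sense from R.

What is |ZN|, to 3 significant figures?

44.4

V is at the origin; VZ is horizontal with |VZ| = 46.1 and Z on the −x side, so Z = (-46.1, 0.00). Since A1 is tangent to VZ there, MZ ⟂ VZ, so M = Z + (0, 12.7) = (-46.1, 12.7). On A1, Z sits at bearing -90° from M; a 54° counterclockwise sweep puts R at bearing -36°, so R = M + 12.7·(cos -36°, sin -36°) = (-35.8, 5.24). Since A1 is tangent to RN there, MR ⟂ RN, so RN runs along (−sin -36°, cos -36°); with |RN| = 33.8, N = (-16.0, 32.6). Then |ZN| = |N − Z| = 44.4.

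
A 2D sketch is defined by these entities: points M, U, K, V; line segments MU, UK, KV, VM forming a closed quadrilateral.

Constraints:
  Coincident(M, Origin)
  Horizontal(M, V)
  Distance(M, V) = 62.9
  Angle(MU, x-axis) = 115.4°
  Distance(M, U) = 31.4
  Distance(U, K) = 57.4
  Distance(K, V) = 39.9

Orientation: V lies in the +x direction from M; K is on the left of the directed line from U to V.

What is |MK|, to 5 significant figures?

55.814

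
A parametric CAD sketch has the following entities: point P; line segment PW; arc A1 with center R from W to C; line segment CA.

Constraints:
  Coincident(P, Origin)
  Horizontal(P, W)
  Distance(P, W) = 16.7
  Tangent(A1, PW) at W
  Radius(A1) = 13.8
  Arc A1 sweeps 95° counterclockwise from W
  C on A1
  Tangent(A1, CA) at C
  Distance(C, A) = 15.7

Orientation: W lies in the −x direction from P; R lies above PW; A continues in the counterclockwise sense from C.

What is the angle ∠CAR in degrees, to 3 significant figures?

41.3°

On A1, W sits at bearing -90° from R; a 95° counterclockwise sweep puts C at bearing 5°, so C = R + 13.8·(cos 5°, sin 5°) = (-2.95, 15.0). Tangency of A1 to CA means the radius RC is perpendicular to CA, so CA runs along (−sin 5°, cos 5°); with |CA| = 15.7, A = (-4.32, 30.6). Then cos ∠CAR = AC·AR / (|AC||AR|), giving 41.3°.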